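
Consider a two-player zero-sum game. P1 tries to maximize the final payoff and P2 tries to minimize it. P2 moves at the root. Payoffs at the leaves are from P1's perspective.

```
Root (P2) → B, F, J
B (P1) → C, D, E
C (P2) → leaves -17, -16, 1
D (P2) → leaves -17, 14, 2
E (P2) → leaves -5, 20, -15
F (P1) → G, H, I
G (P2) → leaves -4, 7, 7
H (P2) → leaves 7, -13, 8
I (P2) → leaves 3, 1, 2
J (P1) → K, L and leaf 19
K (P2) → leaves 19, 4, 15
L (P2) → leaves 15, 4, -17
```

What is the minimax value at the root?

C (P2): min(-17, -16, 1) = -17
D (P2): min(-17, 14, 2) = -17
E (P2): min(-5, 20, -15) = -15
B (P1): max(-17, -17, -15) = -15
G (P2): min(-4, 7, 7) = -4
H (P2): min(7, -13, 8) = -13
I (P2): min(3, 1, 2) = 1
F (P1): max(-4, -13, 1) = 1
K (P2): min(19, 4, 15) = 4
L (P2): min(15, 4, -17) = -17
J (P1): max(4, -17, 19) = 19
Root (P2): min(-15, 1, 19) = -15

-15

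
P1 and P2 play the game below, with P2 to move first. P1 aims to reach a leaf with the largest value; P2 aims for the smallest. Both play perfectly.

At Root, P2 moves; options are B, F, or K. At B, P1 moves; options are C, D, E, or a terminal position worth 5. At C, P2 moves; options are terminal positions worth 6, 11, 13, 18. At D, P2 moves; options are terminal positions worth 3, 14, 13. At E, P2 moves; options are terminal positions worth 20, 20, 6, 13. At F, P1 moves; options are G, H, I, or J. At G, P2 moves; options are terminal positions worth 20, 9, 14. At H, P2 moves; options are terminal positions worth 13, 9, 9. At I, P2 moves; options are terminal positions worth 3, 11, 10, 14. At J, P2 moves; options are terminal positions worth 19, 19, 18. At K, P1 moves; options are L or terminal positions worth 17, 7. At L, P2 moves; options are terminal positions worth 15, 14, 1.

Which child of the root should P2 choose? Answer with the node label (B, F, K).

B

C (P2): min(6, 11, 13, 18) = 6
D (P2): min(3, 14, 13) = 3
E (P2): min(20, 20, 6, 13) = 6
B (P1): max(6, 3, 6, 5) = 6
G (P2): min(20, 9, 14) = 9
H (P2): min(13, 9, 9) = 9
I (P2): min(3, 11, 10, 14) = 3
J (P2): min(19, 19, 18) = 18
F (P1): max(9, 9, 3, 18) = 18
L (P2): min(15, 14, 1) = 1
K (P1): max(1, 17, 7) = 17
Root (P2): min(6, 18, 17) = 6
P2 picks the child with the lowest value: B (value 6).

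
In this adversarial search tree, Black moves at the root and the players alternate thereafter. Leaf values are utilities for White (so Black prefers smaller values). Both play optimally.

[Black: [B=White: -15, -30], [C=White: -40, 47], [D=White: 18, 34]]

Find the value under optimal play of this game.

-15

B (White): max(-15, -30) = -15
C (White): max(-40, 47) = 47
D (White): max(18, 34) = 34
Root (Black): min(-15, 47, 34) = -15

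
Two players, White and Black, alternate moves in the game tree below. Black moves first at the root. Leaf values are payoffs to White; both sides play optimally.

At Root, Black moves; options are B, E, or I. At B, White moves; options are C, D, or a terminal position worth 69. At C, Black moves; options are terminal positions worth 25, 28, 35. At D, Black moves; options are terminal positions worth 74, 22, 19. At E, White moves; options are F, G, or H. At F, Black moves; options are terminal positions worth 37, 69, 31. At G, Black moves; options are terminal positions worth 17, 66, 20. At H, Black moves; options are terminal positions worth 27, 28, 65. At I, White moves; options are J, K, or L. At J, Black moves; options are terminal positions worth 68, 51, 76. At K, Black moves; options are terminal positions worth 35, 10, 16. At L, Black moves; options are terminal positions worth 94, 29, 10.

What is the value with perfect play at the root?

C (Black): min(25, 28, 35) = 25
D (Black): min(74, 22, 19) = 19
B (White): max(25, 19, 69) = 69
F (Black): min(37, 69, 31) = 31
G (Black): min(17, 66, 20) = 17
H (Black): min(27, 28, 65) = 27
E (White): max(31, 17, 27) = 31
J (Black): min(68, 51, 76) = 51
K (Black): min(35, 10, 16) = 10
L (Black): min(94, 29, 10) = 10
I (White): max(51, 10, 10) = 51
Root (Black): min(69, 31, 51) = 31

31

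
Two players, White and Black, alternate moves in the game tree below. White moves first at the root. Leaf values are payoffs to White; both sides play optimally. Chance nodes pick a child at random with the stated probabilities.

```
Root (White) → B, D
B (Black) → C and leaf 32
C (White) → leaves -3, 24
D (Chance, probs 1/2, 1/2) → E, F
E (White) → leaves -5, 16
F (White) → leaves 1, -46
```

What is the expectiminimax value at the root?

24

C (White): max(-3, 24) = 24
B (Black): min(24, 32) = 24
E (White): max(-5, 16) = 16
F (White): max(1, -46) = 1
D (Chance): 1/2·16 + 1/2·1 = 8.5
Root (White): max(24, 8.5) = 24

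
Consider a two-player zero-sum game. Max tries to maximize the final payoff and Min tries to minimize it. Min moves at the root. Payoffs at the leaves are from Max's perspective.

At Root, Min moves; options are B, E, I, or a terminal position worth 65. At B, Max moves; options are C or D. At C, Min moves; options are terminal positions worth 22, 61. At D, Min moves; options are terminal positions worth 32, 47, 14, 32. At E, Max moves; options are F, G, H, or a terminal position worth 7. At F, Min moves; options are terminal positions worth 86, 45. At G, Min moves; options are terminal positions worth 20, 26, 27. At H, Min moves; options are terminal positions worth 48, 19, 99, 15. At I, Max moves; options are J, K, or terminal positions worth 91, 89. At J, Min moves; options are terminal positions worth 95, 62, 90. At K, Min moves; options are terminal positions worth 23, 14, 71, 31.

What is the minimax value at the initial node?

C (Min): min(22, 61) = 22
D (Min): min(32, 47, 14, 32) = 14
B (Max): max(22, 14) = 22
F (Min): min(86, 45) = 45
G (Min): min(20, 26, 27) = 20
H (Min): min(48, 19, 99, 15) = 15
E (Max): max(45, 20, 15, 7) = 45
J (Min): min(95, 62, 90) = 62
K (Min): min(23, 14, 71, 31) = 14
I (Max): max(62, 14, 91, 89) = 91
Root (Min): min(22, 45, 91, 65) = 22

22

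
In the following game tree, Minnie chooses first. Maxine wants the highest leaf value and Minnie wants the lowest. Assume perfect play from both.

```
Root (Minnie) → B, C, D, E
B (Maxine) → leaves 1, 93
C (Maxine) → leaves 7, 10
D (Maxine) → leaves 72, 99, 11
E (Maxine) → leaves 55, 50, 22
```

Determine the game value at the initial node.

B (Maxine): max(1, 93) = 93
C (Maxine): max(7, 10) = 10
D (Maxine): max(72, 99, 11) = 99
E (Maxine): max(55, 50, 22) = 55
Root (Minnie): min(93, 10, 99, 55) = 10

10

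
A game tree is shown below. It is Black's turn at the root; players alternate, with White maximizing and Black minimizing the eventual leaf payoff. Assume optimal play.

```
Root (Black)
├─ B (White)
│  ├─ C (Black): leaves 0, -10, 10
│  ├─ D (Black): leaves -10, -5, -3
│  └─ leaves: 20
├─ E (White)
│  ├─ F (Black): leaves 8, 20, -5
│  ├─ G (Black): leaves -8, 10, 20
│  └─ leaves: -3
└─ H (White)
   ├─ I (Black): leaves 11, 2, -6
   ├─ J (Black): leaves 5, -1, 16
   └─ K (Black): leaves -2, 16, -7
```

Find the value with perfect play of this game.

C (Black): min(0, -10, 10) = -10
D (Black): min(-10, -5, -3) = -10
B (White): max(-10, -10, 20) = 20
F (Black): min(8, 20, -5) = -5
G (Black): min(-8, 10, 20) = -8
E (White): max(-5, -8, -3) = -3
I (Black): min(11, 2, -6) = -6
J (Black): min(5, -1, 16) = -1
K (Black): min(-2, 16, -7) = -7
H (White): max(-6, -1, -7) = -1
Root (Black): min(20, -3, -1) = -3

-3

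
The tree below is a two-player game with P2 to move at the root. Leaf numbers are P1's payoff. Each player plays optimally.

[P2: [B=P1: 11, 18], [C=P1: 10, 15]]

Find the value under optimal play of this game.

B (P1): max(11, 18) = 18
C (P1): max(10, 15) = 15
Root (P2): min(18, 15) = 15

15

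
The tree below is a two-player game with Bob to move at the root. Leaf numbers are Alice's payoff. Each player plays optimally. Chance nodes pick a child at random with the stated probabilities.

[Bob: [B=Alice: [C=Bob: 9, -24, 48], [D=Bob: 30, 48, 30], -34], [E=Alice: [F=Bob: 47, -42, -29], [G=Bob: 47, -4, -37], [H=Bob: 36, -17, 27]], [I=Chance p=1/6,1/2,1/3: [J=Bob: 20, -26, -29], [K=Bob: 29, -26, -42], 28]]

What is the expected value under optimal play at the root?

-17

C (Bob): min(9, -24, 48) = -24
D (Bob): min(30, 48, 30) = 30
B (Alice): max(-24, 30, -34) = 30
F (Bob): min(47, -42, -29) = -42
G (Bob): min(47, -4, -37) = -37
H (Bob): min(36, -17, 27) = -17
E (Alice): max(-42, -37, -17) = -17
J (Bob): min(20, -26, -29) = -29
K (Bob): min(29, -26, -42) = -42
I (Chance): 1/6·-29 + 1/2·-42 + 1/3·28 = -16.5
Root (Bob): min(30, -17, -16.5) = -17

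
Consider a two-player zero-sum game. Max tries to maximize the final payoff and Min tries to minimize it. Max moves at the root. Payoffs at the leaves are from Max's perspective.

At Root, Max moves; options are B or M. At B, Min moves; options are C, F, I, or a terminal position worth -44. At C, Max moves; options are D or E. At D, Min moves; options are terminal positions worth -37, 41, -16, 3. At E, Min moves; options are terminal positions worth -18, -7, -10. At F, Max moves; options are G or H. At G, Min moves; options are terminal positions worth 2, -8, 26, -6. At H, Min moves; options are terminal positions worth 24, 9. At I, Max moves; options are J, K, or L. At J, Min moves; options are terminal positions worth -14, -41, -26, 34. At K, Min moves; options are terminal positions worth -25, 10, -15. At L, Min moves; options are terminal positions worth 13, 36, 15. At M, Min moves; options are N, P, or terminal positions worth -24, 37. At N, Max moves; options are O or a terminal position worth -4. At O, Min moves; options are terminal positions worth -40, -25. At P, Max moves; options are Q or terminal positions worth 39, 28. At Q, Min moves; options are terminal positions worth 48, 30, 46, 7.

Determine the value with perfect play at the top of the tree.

D (Min): min(-37, 41, -16, 3) = -37
E (Min): min(-18, -7, -10) = -18
C (Max): max(-37, -18) = -18
G (Min): min(2, -8, 26, -6) = -8
H (Min): min(24, 9) = 9
F (Max): max(-8, 9) = 9
J (Min): min(-14, -41, -26, 34) = -41
K (Min): min(-25, 10, -15) = -25
L (Min): min(13, 36, 15) = 13
I (Max): max(-41, -25, 13) = 13
B (Min): min(-18, 9, 13, -44) = -44
O (Min): min(-40, -25) = -40
N (Max): max(-40, -4) = -4
Q (Min): min(48, 30, 46, 7) = 7
P (Max): max(7, 39, 28) = 39
M (Min): min(-4, 39, -24, 37) = -24
Root (Max): max(-44, -24) = -24

-24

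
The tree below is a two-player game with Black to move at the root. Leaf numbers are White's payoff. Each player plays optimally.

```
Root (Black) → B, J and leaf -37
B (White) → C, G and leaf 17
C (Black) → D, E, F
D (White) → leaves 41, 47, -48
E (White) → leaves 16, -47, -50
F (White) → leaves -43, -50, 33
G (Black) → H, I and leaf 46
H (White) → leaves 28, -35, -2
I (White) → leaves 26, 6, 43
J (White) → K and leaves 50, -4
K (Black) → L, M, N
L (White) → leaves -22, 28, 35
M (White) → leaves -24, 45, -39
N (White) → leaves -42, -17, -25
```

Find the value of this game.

-37

D (White): max(41, 47, -48) = 47
E (White): max(16, -47, -50) = 16
F (White): max(-43, -50, 33) = 33
C (Black): min(47, 16, 33) = 16
H (White): max(28, -35, -2) = 28
I (White): max(26, 6, 43) = 43
G (Black): min(28, 43, 46) = 28
B (White): max(16, 28, 17) = 28
L (White): max(-22, 28, 35) = 35
M (White): max(-24, 45, -39) = 45
N (White): max(-42, -17, -25) = -17
K (Black): min(35, 45, -17) = -17
J (White): max(-17, 50, -4) = 50
Root (Black): min(28, 50, -37) = -37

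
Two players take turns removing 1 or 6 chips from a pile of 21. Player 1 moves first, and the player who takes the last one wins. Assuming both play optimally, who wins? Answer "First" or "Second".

Compute winning (W) and losing (L) positions by backward induction:
i:   0  1  2  3  4  5  6  7  8  9 10 11 12 13 14 15 16 17 18 19 20 21
     L  W  L  W  L  W  W  L  W  L  W  L  W  W  L  W  L  W  L  W  W  L
Position 21 is L, so the second player wins.

Second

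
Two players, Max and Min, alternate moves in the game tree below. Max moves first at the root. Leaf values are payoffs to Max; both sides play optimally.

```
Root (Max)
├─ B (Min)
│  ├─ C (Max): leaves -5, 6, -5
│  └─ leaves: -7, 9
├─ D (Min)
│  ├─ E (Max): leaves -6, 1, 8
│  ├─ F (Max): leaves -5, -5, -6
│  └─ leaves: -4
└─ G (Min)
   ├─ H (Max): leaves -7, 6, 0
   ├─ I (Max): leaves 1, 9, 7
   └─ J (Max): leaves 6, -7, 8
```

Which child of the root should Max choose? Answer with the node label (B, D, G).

G

C (Max): max(-5, 6, -5) = 6
B (Min): min(6, -7, 9) = -7
E (Max): max(-6, 1, 8) = 8
F (Max): max(-5, -5, -6) = -5
D (Min): min(8, -5, -4) = -5
H (Max): max(-7, 6, 0) = 6
I (Max): max(1, 9, 7) = 9
J (Max): max(6, -7, 8) = 8
G (Min): min(6, 9, 8) = 6
Root (Max): max(-7, -5, 6) = 6
Max picks the child with the highest value: G (value 6).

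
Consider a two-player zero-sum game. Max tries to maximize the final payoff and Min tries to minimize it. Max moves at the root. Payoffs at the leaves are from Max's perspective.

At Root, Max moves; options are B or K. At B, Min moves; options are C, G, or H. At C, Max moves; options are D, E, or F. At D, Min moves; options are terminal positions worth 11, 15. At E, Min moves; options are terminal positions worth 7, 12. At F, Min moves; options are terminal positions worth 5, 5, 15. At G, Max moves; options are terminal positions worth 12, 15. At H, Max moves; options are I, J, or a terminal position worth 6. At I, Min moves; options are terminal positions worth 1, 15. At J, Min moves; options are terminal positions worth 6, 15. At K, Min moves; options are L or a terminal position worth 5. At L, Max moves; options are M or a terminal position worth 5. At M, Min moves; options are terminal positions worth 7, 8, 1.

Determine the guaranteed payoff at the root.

6

D (Min): min(11, 15) = 11
E (Min): min(7, 12) = 7
F (Min): min(5, 5, 15) = 5
C (Max): max(11, 7, 5) = 11
G (Max): max(12, 15) = 15
I (Min): min(1, 15) = 1
J (Min): min(6, 15) = 6
H (Max): max(1, 6, 6) = 6
B (Min): min(11, 15, 6) = 6
M (Min): min(7, 8, 1) = 1
L (Max): max(1, 5) = 5
K (Min): min(5, 5) = 5
Root (Max): max(6, 5) = 6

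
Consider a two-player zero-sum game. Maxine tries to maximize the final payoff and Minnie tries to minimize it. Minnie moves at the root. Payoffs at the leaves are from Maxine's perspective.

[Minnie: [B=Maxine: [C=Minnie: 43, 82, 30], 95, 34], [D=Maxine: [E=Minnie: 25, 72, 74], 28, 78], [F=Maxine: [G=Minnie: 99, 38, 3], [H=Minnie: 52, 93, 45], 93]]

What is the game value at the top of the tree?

78

C (Minnie): min(43, 82, 30) = 30
B (Maxine): max(30, 95, 34) = 95
E (Minnie): min(25, 72, 74) = 25
D (Maxine): max(25, 28, 78) = 78
G (Minnie): min(99, 38, 3) = 3
H (Minnie): min(52, 93, 45) = 45
F (Maxine): max(3, 45, 93) = 93
Root (Minnie): min(95, 78, 93) = 78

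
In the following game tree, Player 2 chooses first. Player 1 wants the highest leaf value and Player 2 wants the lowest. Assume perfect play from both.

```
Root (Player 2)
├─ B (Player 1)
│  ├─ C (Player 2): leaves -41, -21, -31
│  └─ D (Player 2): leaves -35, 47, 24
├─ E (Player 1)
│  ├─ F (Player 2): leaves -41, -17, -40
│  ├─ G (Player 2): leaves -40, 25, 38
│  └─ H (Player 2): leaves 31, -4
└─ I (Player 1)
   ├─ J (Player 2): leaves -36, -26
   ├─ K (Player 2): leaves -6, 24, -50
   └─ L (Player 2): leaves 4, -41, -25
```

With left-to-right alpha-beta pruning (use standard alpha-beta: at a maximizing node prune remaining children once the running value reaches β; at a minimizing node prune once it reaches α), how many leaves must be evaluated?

21

C [α=-∞,β=+∞]: v=-41
D [α=-41,β=+∞]: v=-35
B [α=-∞,β=+∞]: v=-35
F [α=-∞,β=-35]: v=-41
G [α=-41,β=-35]: v=-40
H [α=-40,β=-35]: v=-4
E [α=-∞,β=-35]: v=-4
J [α=-∞,β=-35]: v=-36
K [α=-36,β=-35]: v=-50
L [α=-36,β=-35]: v=-41 after child 2 ≤ α → α-cutoff, skip 1
I [α=-∞,β=-35]: v=-36
Root [α=-∞,β=+∞]: v=-36
Leaves evaluated: 21 of 22.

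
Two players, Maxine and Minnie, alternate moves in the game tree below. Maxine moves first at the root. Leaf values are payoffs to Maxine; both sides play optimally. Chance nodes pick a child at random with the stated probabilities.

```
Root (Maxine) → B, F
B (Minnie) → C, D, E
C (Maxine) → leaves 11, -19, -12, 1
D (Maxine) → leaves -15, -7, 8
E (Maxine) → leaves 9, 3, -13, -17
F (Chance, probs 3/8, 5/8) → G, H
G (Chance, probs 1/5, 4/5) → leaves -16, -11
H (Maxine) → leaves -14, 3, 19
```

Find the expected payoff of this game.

8

C (Maxine): max(11, -19, -12, 1) = 11
D (Maxine): max(-15, -7, 8) = 8
E (Maxine): max(9, 3, -13, -17) = 9
B (Minnie): min(11, 8, 9) = 8
G (Chance): 1/5·-16 + 4/5·-11 = -12
H (Maxine): max(-14, 3, 19) = 19
F (Chance): 3/8·-12 + 5/8·19 = 7.38
Root (Maxine): max(8, 7.38) = 8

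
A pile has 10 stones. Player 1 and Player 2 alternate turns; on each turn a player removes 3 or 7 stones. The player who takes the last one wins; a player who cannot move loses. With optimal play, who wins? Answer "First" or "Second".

Compute winning (W) and losing (L) positions by backward induction:
i:   0  1  2  3  4  5  6  7  8  9 10
     L  L  L  W  W  W  L  W  W  W  L
Position 10 is L, so the second player wins.

Second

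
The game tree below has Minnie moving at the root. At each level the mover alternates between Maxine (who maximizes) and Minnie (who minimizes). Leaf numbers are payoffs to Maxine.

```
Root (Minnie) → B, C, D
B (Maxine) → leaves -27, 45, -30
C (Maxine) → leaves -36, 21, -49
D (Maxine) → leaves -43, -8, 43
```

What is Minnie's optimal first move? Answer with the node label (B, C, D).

C

B (Maxine): max(-27, 45, -30) = 45
C (Maxine): max(-36, 21, -49) = 21
D (Maxine): max(-43, -8, 43) = 43
Root (Minnie): min(45, 21, 43) = 21
Minnie picks the child with the lowest value: C (value 21).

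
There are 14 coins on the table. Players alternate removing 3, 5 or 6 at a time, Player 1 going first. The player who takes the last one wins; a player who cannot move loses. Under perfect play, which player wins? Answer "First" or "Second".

Positions where the player to move wins (W) vs loses (L):
i:   0  1  2  3  4  5  6  7  8  9 10 11 12 13 14
     L  L  L  W  W  W  W  W  W  L  L  L  W  W  W
Position 14 is W, so the first player wins.

First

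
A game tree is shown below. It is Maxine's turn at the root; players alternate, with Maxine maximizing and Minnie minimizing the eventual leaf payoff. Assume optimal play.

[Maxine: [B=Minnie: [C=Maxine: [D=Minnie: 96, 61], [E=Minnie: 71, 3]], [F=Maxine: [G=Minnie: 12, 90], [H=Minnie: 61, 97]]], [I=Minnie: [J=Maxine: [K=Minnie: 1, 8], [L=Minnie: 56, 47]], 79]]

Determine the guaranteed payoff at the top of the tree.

61

D (Minnie): min(96, 61) = 61
E (Minnie): min(71, 3) = 3
C (Maxine): max(61, 3) = 61
G (Minnie): min(12, 90) = 12
H (Minnie): min(61, 97) = 61
F (Maxine): max(12, 61) = 61
B (Minnie): min(61, 61) = 61
K (Minnie): min(1, 8) = 1
L (Minnie): min(56, 47) = 47
J (Maxine): max(1, 47) = 47
I (Minnie): min(47, 79) = 47
Root (Maxine): max(61, 47) = 61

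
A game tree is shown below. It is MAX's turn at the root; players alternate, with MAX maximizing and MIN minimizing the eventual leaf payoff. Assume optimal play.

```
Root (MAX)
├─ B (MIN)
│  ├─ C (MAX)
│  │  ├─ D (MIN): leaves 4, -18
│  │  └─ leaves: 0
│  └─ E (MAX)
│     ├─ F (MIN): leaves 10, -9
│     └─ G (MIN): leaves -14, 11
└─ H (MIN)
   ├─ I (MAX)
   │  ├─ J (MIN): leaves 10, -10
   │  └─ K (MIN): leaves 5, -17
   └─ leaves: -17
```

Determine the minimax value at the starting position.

-9

D (MIN): min(4, -18) = -18
C (MAX): max(-18, 0) = 0
F (MIN): min(10, -9) = -9
G (MIN): min(-14, 11) = -14
E (MAX): max(-9, -14) = -9
B (MIN): min(0, -9) = -9
J (MIN): min(10, -10) = -10
K (MIN): min(5, -17) = -17
I (MAX): max(-10, -17) = -10
H (MIN): min(-10, -17) = -17
Root (MAX): max(-9, -17) = -9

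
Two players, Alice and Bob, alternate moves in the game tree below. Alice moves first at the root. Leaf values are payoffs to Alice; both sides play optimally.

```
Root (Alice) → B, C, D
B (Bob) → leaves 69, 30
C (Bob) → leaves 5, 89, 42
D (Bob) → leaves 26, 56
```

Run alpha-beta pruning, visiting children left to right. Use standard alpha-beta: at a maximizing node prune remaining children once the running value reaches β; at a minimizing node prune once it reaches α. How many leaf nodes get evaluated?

B [α=-∞,β=+∞]: v=30
C [α=30,β=+∞]: v=5 after child 1 ≤ α → α-cutoff, skip 2
D [α=30,β=+∞]: v=26 after child 1 ≤ α → α-cutoff, skip 1
Root [α=-∞,β=+∞]: v=30
Leaves evaluated: 4 of 7.

4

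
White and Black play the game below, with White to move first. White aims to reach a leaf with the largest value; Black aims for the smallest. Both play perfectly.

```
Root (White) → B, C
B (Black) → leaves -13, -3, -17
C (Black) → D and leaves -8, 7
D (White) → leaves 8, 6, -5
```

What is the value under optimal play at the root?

-8

B (Black): min(-13, -3, -17) = -17
D (White): max(8, 6, -5) = 8
C (Black): min(8, -8, 7) = -8
Root (White): max(-17, -8) = -8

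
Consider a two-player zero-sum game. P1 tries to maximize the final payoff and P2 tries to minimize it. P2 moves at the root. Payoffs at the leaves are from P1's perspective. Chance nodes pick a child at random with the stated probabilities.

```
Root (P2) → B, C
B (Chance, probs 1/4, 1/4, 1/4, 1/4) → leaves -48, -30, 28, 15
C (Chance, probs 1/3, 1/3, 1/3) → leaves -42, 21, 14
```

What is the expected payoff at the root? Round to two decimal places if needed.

B (Chance): 1/4·-48 + 1/4·-30 + 1/4·28 + 1/4·15 = -8.75
C (Chance): 1/3·-42 + 1/3·21 + 1/3·14 = -2.33
Root (P2): min(-8.75, -2.33) = -8.75

-8.75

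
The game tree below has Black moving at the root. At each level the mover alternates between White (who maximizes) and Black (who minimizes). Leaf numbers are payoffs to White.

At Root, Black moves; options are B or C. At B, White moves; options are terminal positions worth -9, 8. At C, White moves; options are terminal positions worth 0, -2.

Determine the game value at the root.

0

B (White): max(-9, 8) = 8
C (White): max(0, -2) = 0
Root (Black): min(8, 0) = 0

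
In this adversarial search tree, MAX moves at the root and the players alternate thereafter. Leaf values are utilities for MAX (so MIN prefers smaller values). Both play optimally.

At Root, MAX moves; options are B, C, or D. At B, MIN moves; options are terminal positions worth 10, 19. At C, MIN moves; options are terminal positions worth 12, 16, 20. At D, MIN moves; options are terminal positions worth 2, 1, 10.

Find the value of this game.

B (MIN): min(10, 19) = 10
C (MIN): min(12, 16, 20) = 12
D (MIN): min(2, 1, 10) = 1
Root (MAX): max(10, 12, 1) = 12

12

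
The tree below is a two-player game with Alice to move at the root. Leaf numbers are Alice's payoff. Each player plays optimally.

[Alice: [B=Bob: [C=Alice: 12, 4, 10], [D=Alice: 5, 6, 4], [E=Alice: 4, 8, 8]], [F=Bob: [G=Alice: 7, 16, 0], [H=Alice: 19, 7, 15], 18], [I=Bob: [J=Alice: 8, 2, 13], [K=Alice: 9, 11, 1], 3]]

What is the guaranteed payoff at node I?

3

J: max(8, 2, 13) = 13
K: max(9, 11, 1) = 11
I: min(13, 11, 3) = 3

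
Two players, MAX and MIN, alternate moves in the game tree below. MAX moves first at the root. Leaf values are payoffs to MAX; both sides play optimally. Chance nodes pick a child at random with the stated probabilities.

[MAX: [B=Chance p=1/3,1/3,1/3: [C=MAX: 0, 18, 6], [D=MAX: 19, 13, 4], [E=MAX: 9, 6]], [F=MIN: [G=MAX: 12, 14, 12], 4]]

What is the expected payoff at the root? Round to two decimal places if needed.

C (MAX): max(0, 18, 6) = 18
D (MAX): max(19, 13, 4) = 19
E (MAX): max(9, 6) = 9
B (Chance): 1/3·18 + 1/3·19 + 1/3·9 = 15.33
G (MAX): max(12, 14, 12) = 14
F (MIN): min(14, 4) = 4
Root (MAX): max(15.33, 4) = 15.33

15.33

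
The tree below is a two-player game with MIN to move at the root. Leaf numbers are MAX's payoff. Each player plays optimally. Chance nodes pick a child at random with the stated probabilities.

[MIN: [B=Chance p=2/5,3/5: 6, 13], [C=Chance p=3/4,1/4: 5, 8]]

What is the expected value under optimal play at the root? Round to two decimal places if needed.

B (Chance): 2/5·6 + 3/5·13 = 10.2
C (Chance): 3/4·5 + 1/4·8 = 5.75
Root (MIN): min(10.2, 5.75) = 5.75

5.75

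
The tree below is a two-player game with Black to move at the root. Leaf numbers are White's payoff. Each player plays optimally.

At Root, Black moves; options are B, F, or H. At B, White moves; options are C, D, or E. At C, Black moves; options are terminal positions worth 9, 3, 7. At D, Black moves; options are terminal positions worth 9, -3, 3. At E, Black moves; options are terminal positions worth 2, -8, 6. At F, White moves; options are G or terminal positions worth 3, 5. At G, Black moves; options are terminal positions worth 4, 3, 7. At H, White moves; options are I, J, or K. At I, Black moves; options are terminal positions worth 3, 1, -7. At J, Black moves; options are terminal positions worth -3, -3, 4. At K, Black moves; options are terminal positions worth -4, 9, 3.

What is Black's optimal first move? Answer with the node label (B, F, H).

H

C (Black): min(9, 3, 7) = 3
D (Black): min(9, -3, 3) = -3
E (Black): min(2, -8, 6) = -8
B (White): max(3, -3, -8) = 3
G (Black): min(4, 3, 7) = 3
F (White): max(3, 3, 5) = 5
I (Black): min(3, 1, -7) = -7
J (Black): min(-3, -3, 4) = -3
K (Black): min(-4, 9, 3) = -4
H (White): max(-7, -3, -4) = -3
Root (Black): min(3, 5, -3) = -3
Black picks the child with the lowest value: H (value -3).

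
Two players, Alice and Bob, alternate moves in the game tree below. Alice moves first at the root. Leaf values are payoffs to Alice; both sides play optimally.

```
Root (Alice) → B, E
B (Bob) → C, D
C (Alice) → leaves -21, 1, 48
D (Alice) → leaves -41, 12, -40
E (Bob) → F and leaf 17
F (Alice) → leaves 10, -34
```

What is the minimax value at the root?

C (Alice): max(-21, 1, 48) = 48
D (Alice): max(-41, 12, -40) = 12
B (Bob): min(48, 12) = 12
F (Alice): max(10, -34) = 10
E (Bob): min(10, 17) = 10
Root (Alice): max(12, 10) = 12

12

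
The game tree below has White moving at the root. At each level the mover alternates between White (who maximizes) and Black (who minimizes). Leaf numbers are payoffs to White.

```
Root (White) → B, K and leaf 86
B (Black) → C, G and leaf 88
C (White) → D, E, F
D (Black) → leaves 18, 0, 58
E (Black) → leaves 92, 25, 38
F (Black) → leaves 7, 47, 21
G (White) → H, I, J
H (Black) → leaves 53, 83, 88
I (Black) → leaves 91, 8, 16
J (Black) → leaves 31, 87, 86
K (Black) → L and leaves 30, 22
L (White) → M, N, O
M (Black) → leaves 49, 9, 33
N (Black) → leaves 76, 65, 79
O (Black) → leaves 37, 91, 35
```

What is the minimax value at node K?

22

M: min(49, 9, 33) = 9
N: min(76, 65, 79) = 65
O: min(37, 91, 35) = 35
L: max(9, 65, 35) = 65
K: min(65, 30, 22) = 22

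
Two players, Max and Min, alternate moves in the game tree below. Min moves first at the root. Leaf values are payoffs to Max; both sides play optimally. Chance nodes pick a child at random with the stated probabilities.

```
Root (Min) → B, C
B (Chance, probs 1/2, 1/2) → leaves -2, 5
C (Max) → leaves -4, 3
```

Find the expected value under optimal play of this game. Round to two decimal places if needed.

1.5

B (Chance): 1/2·-2 + 1/2·5 = 1.5
C (Max): max(-4, 3) = 3
Root (Min): min(1.5, 3) = 1.5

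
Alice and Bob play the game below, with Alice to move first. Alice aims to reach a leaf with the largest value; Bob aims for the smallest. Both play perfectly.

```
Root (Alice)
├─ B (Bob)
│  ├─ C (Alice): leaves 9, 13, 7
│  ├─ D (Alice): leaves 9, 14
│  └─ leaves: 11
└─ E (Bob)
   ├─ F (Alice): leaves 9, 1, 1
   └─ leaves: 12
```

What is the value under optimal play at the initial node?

C (Alice): max(9, 13, 7) = 13
D (Alice): max(9, 14) = 14
B (Bob): min(13, 14, 11) = 11
F (Alice): max(9, 1, 1) = 9
E (Bob): min(9, 12) = 9
Root (Alice): max(11, 9) = 11

11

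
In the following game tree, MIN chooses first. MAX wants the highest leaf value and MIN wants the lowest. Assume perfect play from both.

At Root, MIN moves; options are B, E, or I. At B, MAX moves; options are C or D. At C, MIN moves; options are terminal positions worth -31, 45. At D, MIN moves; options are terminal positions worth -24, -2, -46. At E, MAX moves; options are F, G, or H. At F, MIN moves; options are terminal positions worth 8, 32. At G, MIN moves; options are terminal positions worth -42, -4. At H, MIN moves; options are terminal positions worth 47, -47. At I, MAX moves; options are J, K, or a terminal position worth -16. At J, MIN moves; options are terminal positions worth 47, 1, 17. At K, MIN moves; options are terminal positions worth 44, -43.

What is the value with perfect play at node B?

-31

C: min(-31, 45) = -31
D: min(-24, -2, -46) = -46
B: max(-31, -46) = -31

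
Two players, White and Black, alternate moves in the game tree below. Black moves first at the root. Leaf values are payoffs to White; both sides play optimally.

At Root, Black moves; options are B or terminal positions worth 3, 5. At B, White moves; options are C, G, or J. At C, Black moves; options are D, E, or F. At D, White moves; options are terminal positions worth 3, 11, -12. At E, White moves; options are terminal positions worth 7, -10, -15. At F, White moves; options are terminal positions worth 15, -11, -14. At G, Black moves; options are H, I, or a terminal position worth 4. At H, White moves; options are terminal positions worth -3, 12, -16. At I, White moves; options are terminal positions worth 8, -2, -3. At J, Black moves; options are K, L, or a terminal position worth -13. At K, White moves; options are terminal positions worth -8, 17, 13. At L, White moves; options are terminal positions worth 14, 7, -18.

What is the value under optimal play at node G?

H: max(-3, 12, -16) = 12
I: max(8, -2, -3) = 8
G: min(12, 8, 4) = 4

4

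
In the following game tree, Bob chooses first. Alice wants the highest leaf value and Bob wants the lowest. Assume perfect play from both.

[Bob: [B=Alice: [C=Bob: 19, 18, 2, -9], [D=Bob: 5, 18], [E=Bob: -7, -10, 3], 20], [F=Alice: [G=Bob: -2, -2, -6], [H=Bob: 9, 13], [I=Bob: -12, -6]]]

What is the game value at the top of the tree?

C (Bob): min(19, 18, 2, -9) = -9
D (Bob): min(5, 18) = 5
E (Bob): min(-7, -10, 3) = -10
B (Alice): max(-9, 5, -10, 20) = 20
G (Bob): min(-2, -2, -6) = -6
H (Bob): min(9, 13) = 9
I (Bob): min(-12, -6) = -12
F (Alice): max(-6, 9, -12) = 9
Root (Bob): min(20, 9) = 9

9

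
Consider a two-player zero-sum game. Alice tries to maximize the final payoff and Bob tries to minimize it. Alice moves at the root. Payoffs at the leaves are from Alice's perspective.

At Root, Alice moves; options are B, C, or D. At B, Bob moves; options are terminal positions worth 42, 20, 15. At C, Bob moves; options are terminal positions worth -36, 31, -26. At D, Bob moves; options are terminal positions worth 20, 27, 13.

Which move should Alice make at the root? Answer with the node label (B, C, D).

B (Bob): min(42, 20, 15) = 15
C (Bob): min(-36, 31, -26) = -36
D (Bob): min(20, 27, 13) = 13
Root (Alice): max(15, -36, 13) = 15
Alice picks the child with the highest value: B (value 15).

B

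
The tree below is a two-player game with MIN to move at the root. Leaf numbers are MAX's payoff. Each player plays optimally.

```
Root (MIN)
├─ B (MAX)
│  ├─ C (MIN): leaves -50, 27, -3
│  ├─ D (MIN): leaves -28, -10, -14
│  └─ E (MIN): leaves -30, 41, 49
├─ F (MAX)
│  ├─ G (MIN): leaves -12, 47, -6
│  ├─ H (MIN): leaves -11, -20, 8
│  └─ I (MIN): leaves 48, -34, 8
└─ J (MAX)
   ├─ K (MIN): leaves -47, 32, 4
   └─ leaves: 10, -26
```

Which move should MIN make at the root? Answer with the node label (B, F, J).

C (MIN): min(-50, 27, -3) = -50
D (MIN): min(-28, -10, -14) = -28
E (MIN): min(-30, 41, 49) = -30
B (MAX): max(-50, -28, -30) = -28
G (MIN): min(-12, 47, -6) = -12
H (MIN): min(-11, -20, 8) = -20
I (MIN): min(48, -34, 8) = -34
F (MAX): max(-12, -20, -34) = -12
K (MIN): min(-47, 32, 4) = -47
J (MAX): max(-47, 10, -26) = 10
Root (MIN): min(-28, -12, 10) = -28
MIN picks the child with the lowest value: B (value -28).

B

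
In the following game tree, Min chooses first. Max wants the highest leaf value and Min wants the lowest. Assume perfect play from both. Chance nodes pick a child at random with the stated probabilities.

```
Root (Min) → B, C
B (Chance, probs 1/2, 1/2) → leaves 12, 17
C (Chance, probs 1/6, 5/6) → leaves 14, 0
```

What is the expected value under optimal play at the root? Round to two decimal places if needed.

2.33

B (Chance): 1/2·12 + 1/2·17 = 14.5
C (Chance): 1/6·14 + 5/6·0 = 2.33
Root (Min): min(14.5, 2.33) = 2.33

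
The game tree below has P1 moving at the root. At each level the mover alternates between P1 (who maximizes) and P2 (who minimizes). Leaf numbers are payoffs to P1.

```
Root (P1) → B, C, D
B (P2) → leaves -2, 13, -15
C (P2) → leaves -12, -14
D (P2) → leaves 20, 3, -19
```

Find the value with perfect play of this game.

B (P2): min(-2, 13, -15) = -15
C (P2): min(-12, -14) = -14
D (P2): min(20, 3, -19) = -19
Root (P1): max(-15, -14, -19) = -14

-14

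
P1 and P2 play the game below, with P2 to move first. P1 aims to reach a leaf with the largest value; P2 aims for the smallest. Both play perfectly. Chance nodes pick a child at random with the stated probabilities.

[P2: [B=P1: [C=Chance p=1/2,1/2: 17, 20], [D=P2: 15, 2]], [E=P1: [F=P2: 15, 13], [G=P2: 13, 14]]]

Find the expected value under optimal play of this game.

13

C (Chance): 1/2·17 + 1/2·20 = 18.5
D (P2): min(15, 2) = 2
B (P1): max(18.5, 2) = 18.5
F (P2): min(15, 13) = 13
G (P2): min(13, 14) = 13
E (P1): max(13, 13) = 13
Root (P2): min(18.5, 13) = 13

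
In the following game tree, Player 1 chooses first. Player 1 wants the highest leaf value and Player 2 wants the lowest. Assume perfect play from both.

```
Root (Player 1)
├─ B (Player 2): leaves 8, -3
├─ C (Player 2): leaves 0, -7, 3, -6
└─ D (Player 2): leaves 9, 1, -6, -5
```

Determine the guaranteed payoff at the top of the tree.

B (Player 2): min(8, -3) = -3
C (Player 2): min(0, -7, 3, -6) = -7
D (Player 2): min(9, 1, -6, -5) = -6
Root (Player 1): max(-3, -7, -6) = -3

-3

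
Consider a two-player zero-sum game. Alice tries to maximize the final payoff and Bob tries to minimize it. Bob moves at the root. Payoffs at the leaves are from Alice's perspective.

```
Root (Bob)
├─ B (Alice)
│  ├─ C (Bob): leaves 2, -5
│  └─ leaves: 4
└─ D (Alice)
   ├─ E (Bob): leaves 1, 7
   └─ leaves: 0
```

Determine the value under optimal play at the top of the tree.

C (Bob): min(2, -5) = -5
B (Alice): max(-5, 4) = 4
E (Bob): min(1, 7) = 1
D (Alice): max(1, 0) = 1
Root (Bob): min(4, 1) = 1

1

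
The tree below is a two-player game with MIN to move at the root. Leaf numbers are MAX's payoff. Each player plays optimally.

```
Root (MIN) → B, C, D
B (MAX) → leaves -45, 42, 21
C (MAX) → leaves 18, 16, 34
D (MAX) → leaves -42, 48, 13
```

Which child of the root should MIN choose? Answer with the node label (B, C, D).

C

B (MAX): max(-45, 42, 21) = 42
C (MAX): max(18, 16, 34) = 34
D (MAX): max(-42, 48, 13) = 48
Root (MIN): min(42, 34, 48) = 34
MIN picks the child with the lowest value: C (value 34).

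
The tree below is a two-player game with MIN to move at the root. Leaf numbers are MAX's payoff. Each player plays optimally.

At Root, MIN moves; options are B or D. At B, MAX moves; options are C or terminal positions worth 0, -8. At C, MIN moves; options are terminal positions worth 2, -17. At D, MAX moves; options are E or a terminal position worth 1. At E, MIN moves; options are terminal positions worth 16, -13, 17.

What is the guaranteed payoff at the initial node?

0

C (MIN): min(2, -17) = -17
B (MAX): max(-17, 0, -8) = 0
E (MIN): min(16, -13, 17) = -13
D (MAX): max(-13, 1) = 1
Root (MIN): min(0, 1) = 0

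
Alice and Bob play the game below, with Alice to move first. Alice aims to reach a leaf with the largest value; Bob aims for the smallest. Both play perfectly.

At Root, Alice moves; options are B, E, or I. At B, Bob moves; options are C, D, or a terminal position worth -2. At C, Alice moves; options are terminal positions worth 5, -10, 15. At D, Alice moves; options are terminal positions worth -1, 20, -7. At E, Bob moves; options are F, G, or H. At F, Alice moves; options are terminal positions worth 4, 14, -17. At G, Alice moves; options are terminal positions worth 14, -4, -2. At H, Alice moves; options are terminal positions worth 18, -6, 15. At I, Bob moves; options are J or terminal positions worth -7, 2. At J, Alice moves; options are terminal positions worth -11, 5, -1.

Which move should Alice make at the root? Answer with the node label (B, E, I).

C (Alice): max(5, -10, 15) = 15
D (Alice): max(-1, 20, -7) = 20
B (Bob): min(15, 20, -2) = -2
F (Alice): max(4, 14, -17) = 14
G (Alice): max(14, -4, -2) = 14
H (Alice): max(18, -6, 15) = 18
E (Bob): min(14, 14, 18) = 14
J (Alice): max(-11, 5, -1) = 5
I (Bob): min(5, -7, 2) = -7
Root (Alice): max(-2, 14, -7) = 14
Alice picks the child with the highest value: E (value 14).

E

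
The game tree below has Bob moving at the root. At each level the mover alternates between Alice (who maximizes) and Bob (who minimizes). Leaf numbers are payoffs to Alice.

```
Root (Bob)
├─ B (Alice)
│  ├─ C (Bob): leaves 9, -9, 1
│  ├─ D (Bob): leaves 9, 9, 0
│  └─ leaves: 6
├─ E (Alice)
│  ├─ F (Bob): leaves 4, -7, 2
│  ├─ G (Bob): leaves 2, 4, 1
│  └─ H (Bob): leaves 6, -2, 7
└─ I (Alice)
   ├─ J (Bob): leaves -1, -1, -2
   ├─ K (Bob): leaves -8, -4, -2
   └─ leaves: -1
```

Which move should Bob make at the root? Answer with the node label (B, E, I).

I

C (Bob): min(9, -9, 1) = -9
D (Bob): min(9, 9, 0) = 0
B (Alice): max(-9, 0, 6) = 6
F (Bob): min(4, -7, 2) = -7
G (Bob): min(2, 4, 1) = 1
H (Bob): min(6, -2, 7) = -2
E (Alice): max(-7, 1, -2) = 1
J (Bob): min(-1, -1, -2) = -2
K (Bob): min(-8, -4, -2) = -8
I (Alice): max(-2, -8, -1) = -1
Root (Bob): min(6, 1, -1) = -1
Bob picks the child with the lowest value: I (value -1).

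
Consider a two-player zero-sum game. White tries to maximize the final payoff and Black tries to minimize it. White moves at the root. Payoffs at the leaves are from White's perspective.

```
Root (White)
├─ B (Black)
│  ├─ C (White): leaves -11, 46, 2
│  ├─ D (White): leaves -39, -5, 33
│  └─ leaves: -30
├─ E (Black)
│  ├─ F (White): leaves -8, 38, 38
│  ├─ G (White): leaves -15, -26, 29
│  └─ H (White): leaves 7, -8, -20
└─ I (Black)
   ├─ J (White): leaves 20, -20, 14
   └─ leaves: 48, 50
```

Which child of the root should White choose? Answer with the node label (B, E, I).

C (White): max(-11, 46, 2) = 46
D (White): max(-39, -5, 33) = 33
B (Black): min(46, 33, -30) = -30
F (White): max(-8, 38, 38) = 38
G (White): max(-15, -26, 29) = 29
H (White): max(7, -8, -20) = 7
E (Black): min(38, 29, 7) = 7
J (White): max(20, -20, 14) = 20
I (Black): min(20, 48, 50) = 20
Root (White): max(-30, 7, 20) = 20
White picks the child with the highest value: I (value 20).

I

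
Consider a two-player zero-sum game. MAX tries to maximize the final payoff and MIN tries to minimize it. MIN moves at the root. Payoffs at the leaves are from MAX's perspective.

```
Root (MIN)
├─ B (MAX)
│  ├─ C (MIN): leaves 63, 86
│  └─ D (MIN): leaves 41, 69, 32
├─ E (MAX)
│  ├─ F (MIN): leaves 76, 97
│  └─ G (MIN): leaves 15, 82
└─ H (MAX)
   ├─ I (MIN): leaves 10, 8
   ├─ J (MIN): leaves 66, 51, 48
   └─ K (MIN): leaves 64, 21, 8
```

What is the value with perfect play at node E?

F: min(76, 97) = 76
G: min(15, 82) = 15
E: max(76, 15) = 76

76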